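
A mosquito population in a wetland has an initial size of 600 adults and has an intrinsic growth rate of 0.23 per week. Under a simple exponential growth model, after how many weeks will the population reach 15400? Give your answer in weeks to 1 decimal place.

Set N₀·e^(rt) = 15400: e^(0.23·t) = 15400/600 = 25.667.
0.23·t = ln(25.667) = 3.2452, so t = 3.2452/0.23 = 14.11.

14.1 weeks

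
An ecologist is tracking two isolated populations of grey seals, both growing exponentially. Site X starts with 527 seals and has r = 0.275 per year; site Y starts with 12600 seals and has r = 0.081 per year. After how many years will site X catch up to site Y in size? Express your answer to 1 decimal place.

Set 527·e^(0.275t) = 12600·e^(0.081t).
e^((0.275 − 0.081)t) = 12600/527 → e^(0.194·t) = 23.909.
0.194·t = ln(23.909) = 3.1743, so t = 3.1743/0.194 = 16.362.

16.4 years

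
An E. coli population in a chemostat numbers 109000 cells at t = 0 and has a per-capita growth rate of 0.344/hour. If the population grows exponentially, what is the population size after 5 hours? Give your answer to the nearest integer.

N(t) = N₀·e^(rt) = 109000 × e^(0.344×5) = 109000 × e^1.72.
e^1.72 ≈ 5.5845, so N ≈ 109000 × 5.5845 = 608714.

608714 cells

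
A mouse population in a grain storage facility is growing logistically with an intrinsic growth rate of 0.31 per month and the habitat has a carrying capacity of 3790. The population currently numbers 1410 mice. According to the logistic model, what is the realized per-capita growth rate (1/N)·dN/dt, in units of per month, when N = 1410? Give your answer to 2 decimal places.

(1/N)·dN/dt = r(1 − N/K) = 0.31 × (1 − 1410/3790).
= 0.31 × 0.62797 = 0.19467.

0.19 per month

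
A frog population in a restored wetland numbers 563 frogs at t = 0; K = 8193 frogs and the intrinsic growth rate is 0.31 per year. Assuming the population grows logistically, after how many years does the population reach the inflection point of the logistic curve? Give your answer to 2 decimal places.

Logistic growth is fastest at N = K/2 = 4096.5.
A = (K − N₀)/N₀ = 13.552. Set K/(1 + A·e^(−rt)) = K/2 → A·e^(−rt) = 1.
e^(−0.31t) = 1/13.552 = 0.0737877, so t = ln(13.552)/0.31 = 2.6066/0.31 = 8.4083.

8.41 years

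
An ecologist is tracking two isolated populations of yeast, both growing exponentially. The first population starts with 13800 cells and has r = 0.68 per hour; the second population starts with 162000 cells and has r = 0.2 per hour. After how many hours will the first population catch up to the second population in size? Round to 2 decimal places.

Set 13800·e^(0.68t) = 162000·e^(0.2t).
e^((0.68 − 0.2)t) = 162000/13800 → e^(0.48·t) = 11.739.
0.48·t = ln(11.739) = 2.4629, so t = 2.4629/0.48 = 5.1311.

5.13 hours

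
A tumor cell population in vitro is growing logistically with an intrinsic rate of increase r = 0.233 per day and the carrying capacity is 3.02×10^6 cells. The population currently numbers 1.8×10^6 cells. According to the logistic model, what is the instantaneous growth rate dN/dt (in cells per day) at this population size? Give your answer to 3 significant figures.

169000 cells per day

dN/dt = rN(1 − N/K) = 0.233 × 1.8×10^6 × (1 − 1.8×10^6/3.02×10^6).
1 − 1.8×10^6/3.02×10^6 = 0.40397; dN/dt = 0.233 × 1.8×10^6 × 0.40397 = 1.69426×10^5.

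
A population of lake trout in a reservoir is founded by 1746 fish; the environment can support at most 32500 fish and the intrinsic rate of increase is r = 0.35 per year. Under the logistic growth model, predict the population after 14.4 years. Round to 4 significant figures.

A = (K − N₀)/N₀ = (32500 − 1746)/1746 = 17.614.
N(t) = K/(1 + A·e^(−rt)) = 32500/(1 + 17.614×e^(−0.35×14.4)).
e^(−5.04) = 0.0064737; denominator = 1 + 17.614×0.0064737 = 1.114.
N = 32500/1.114 = 29173.4.

29170 fish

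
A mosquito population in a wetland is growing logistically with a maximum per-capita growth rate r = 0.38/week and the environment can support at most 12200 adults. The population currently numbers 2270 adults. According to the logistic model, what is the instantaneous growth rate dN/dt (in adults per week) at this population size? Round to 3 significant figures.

dN/dt = rN(1 − N/K) = 0.38 × 2270 × (1 − 2270/12200).
1 − 2270/12200 = 0.81393; dN/dt = 0.38 × 2270 × 0.81393 = 702.1.

702 adults per week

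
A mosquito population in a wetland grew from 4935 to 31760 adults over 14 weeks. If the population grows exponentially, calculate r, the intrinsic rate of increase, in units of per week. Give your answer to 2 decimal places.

0.13 per week

From N(t) = N₀·e^(rt): e^(r·14) = 31760/4935 = 6.4357.
r·14 = ln(6.4357) = 1.8619, so r = 1.8619/14 = 0.13299.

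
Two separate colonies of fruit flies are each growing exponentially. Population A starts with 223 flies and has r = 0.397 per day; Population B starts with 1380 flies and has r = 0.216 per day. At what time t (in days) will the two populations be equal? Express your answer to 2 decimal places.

Set 223·e^(0.397t) = 1380·e^(0.216t).
e^((0.397 − 0.216)t) = 1380/223 → e^(0.181·t) = 6.1883.
0.181·t = ln(6.1883) = 1.8227, so t = 1.8227/0.181 = 10.07.

10.07 days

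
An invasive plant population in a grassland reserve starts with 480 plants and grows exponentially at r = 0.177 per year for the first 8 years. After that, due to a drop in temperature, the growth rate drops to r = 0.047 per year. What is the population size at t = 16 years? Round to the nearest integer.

2881 plants

Phase 1: N(8) = 480·e^(0.177×8) = 480·e^1.416 = 1977.89.
Phase 2 runs for 16 − 8 = 8 years at r = 0.047.
N(16) = 1977.89·e^(0.047×8) = 1977.89·e^0.376 = 2880.69.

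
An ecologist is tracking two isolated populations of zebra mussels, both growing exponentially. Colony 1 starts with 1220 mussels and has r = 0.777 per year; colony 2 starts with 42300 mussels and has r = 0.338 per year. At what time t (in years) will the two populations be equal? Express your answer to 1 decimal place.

Set 1220·e^(0.777t) = 42300·e^(0.338t).
e^((0.777 − 0.338)t) = 42300/1220 → e^(0.439·t) = 34.672.
0.439·t = ln(34.672) = 3.5459, so t = 3.5459/0.439 = 8.0773.

8.1 years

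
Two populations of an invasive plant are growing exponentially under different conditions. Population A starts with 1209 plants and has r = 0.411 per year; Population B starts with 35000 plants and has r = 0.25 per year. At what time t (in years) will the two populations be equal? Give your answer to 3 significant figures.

Set 1209·e^(0.411t) = 35000·e^(0.25t).
e^((0.411 − 0.25)t) = 35000/1209 → e^(0.161·t) = 28.95.
0.161·t = ln(28.95) = 3.3656, so t = 3.3656/0.161 = 20.904.

20.9 years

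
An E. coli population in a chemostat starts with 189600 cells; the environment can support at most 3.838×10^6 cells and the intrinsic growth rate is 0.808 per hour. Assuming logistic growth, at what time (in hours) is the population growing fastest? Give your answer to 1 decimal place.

Logistic growth is fastest at N = K/2 = 1.919×10^6.
A = (K − N₀)/N₀ = 19.243. Set K/(1 + A·e^(−rt)) = K/2 → A·e^(−rt) = 1.
e^(−0.808t) = 1/19.243 = 0.051968, so t = ln(19.243)/0.808 = 2.9571/0.808 = 3.6598.

3.7 hours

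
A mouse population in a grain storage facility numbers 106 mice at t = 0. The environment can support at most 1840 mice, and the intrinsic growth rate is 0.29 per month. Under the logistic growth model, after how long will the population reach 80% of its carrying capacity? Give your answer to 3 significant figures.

14.4 months

A = (K − N₀)/N₀ = (1840 − 106)/106 = 16.358.
Solve 1840/(1 + 16.358·e^(−0.29t)) = 1472: 1 + 16.358·e^(−0.29t) = 1.25, so e^(−0.29t) = 0.0152826.
−0.29·t = ln(0.0152826) = -4.181, so t = 4.181/0.29 = 14.417.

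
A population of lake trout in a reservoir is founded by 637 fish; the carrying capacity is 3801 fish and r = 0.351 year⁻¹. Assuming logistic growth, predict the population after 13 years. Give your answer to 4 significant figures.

A = (K − N₀)/N₀ = (3801 − 637)/637 = 4.967.
N(t) = K/(1 + A·e^(−rt)) = 3801/(1 + 4.967×e^(−0.351×13)).
e^(−4.563) = 0.010431; denominator = 1 + 4.967×0.010431 = 1.0518.
N = 3801/1.0518 = 3613.77.

3614 fish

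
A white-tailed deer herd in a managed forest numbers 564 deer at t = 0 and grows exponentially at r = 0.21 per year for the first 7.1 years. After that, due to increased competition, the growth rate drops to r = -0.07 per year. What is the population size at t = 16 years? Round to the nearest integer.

1344 deer

Phase 1: N(7.1) = 564·e^(0.21×7.1) = 564·e^1.491 = 2505.03.
Phase 2 runs for 16 − 7.1 = 8.9 years at r = -0.07.
N(16) = 2505.03·e^(-0.07×8.9) = 2505.03·e^-0.623 = 1343.53.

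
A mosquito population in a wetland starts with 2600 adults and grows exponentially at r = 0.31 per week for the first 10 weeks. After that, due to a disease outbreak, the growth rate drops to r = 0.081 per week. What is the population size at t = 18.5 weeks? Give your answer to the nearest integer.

114894 adults

Phase 1: N(10) = 2600·e^(0.31×10) = 2600·e^3.1 = 57714.7.
Phase 2 runs for 18.5 − 10 = 8.5 weeks at r = 0.081.
N(18.5) = 57714.7·e^(0.081×8.5) = 57714.7·e^0.6885 = 114894.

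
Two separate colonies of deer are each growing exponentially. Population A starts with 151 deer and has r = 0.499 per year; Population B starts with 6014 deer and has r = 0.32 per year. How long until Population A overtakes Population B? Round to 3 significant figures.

20.6 years

Set 151·e^(0.499t) = 6014·e^(0.32t).
e^((0.499 − 0.32)t) = 6014/151 → e^(0.179·t) = 39.828.
0.179·t = ln(39.828) = 3.6846, so t = 3.6846/0.179 = 20.584.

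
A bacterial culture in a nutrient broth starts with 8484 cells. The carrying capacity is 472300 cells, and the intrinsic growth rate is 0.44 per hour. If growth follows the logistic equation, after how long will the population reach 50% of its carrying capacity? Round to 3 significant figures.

A = (K − N₀)/N₀ = (472300 − 8484)/8484 = 54.669.
Solve 472300/(1 + 54.669·e^(−0.44t)) = 236150: 1 + 54.669·e^(−0.44t) = 2, so e^(−0.44t) = 0.0182917.
−0.44·t = ln(0.0182917) = -4.0013, so t = 4.0013/0.44 = 9.0939.

9.09 hours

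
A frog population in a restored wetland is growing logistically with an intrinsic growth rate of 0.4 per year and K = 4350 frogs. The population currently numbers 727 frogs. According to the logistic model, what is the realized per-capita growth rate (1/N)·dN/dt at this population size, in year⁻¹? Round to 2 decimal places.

0.33 per year

(1/N)·dN/dt = r(1 − N/K) = 0.4 × (1 − 727/4350).
= 0.4 × 0.83287 = 0.33315.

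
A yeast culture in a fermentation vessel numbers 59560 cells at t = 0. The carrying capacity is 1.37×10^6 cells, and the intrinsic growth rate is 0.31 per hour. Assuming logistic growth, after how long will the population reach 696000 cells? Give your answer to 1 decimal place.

A = (K − N₀)/N₀ = (1.37×10^6 − 59560)/59560 = 22.002.
Solve 1.37×10^6/(1 + 22.002·e^(−0.31t)) = 696000: 1 + 22.002·e^(−0.31t) = 1.9684, so e^(−0.31t) = 0.0440137.
−0.31·t = ln(0.0440137) = -3.1233, so t = 3.1233/0.31 = 10.075.

10.1 hours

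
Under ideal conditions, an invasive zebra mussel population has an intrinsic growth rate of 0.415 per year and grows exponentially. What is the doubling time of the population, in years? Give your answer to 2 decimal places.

Doubling time t_d = ln(2)/r = 0.6931/0.415 = 1.6702.

1.67 years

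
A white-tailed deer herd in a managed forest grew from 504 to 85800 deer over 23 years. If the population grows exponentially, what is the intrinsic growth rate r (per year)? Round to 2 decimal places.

0.22 per year

From N(t) = N₀·e^(rt): e^(r·23) = 85800/504 = 170.24.
r·23 = ln(170.24) = 5.1372, so r = 5.1372/23 = 0.22336.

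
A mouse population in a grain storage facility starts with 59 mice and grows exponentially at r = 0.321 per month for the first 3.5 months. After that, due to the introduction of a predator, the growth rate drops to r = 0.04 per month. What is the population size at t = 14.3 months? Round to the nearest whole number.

280 mice

Phase 1: N(3.5) = 59·e^(0.321×3.5) = 59·e^1.123 = 181.46.
Phase 2 runs for 14.3 − 3.5 = 10.8 months at r = 0.04.
N(14.3) = 181.46·e^(0.04×10.8) = 181.46·e^0.432 = 279.51.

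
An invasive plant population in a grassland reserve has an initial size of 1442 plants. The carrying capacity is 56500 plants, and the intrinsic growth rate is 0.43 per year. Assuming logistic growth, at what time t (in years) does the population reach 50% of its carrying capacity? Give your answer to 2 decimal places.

8.47 years

A = (K − N₀)/N₀ = (56500 − 1442)/1442 = 38.182.
Solve 56500/(1 + 38.182·e^(−0.43t)) = 28250: 1 + 38.182·e^(−0.43t) = 2, so e^(−0.43t) = 0.0261906.
−0.43·t = ln(0.0261906) = -3.6424, so t = 3.6424/0.43 = 8.4706.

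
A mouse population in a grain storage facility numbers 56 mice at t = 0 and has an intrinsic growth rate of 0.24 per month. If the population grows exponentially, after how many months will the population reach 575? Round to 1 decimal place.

Set N₀·e^(rt) = 575: e^(0.24·t) = 575/56 = 10.268.
0.24·t = ln(10.268) = 2.329, so t = 2.329/0.24 = 9.7042.

9.7 months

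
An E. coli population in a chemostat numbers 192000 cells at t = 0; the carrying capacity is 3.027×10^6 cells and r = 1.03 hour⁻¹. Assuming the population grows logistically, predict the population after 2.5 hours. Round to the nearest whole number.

1424833 cells

A = (K − N₀)/N₀ = (3.027×10^6 − 192000)/192000 = 14.766.
N(t) = K/(1 + A·e^(−rt)) = 3.027×10^6/(1 + 14.766×e^(−1.03×2.5)).
e^(−2.575) = 0.076154; denominator = 1 + 14.766×0.076154 = 2.1245.
N = 3.027×10^6/2.1245 = 1.424833×10^6.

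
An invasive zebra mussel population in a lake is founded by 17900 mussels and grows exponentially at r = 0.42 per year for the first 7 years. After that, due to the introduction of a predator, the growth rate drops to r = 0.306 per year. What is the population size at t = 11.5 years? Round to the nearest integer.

1341845 mussels

Phase 1: N(7) = 17900·e^(0.42×7) = 17900·e^2.94 = 338594.
Phase 2 runs for 11.5 − 7 = 4.5 years at r = 0.306.
N(11.5) = 338594·e^(0.306×4.5) = 338594·e^1.377 = 1.341845×10^6.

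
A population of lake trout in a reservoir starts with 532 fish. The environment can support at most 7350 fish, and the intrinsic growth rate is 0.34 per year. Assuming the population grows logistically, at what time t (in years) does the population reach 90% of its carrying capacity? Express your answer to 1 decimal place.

A = (K − N₀)/N₀ = (7350 − 532)/532 = 12.816.
Solve 7350/(1 + 12.816·e^(−0.34t)) = 6615: 1 + 12.816·e^(−0.34t) = 1.1111, so e^(−0.34t) = 0.00866986.
−0.34·t = ln(0.00866986) = -4.7479, so t = 4.7479/0.34 = 13.964.

14.0 years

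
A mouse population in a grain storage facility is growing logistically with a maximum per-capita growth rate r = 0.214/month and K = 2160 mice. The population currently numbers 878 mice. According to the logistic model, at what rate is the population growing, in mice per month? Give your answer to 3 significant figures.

112 mice per month

dN/dt = rN(1 − N/K) = 0.214 × 878 × (1 − 878/2160).
1 − 878/2160 = 0.59352; dN/dt = 0.214 × 878 × 0.59352 = 111.52.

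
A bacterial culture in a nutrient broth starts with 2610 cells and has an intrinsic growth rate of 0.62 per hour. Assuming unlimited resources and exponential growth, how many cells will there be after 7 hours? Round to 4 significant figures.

200200 cells

N(t) = N₀·e^(rt) = 2610 × e^(0.62×7) = 2610 × e^4.34.
e^4.34 ≈ 76.708, so N ≈ 2610 × 76.708 = 200207.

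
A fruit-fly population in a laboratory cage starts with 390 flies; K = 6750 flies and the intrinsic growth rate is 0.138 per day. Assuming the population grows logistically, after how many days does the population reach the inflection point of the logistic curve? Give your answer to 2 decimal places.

20.23 days

Logistic growth is fastest at N = K/2 = 3375.
A = (K − N₀)/N₀ = 16.308. Set K/(1 + A·e^(−rt)) = K/2 → A·e^(−rt) = 1.
e^(−0.138t) = 1/16.308 = 0.0613208, so t = ln(16.308)/0.138 = 2.7916/0.138 = 20.229.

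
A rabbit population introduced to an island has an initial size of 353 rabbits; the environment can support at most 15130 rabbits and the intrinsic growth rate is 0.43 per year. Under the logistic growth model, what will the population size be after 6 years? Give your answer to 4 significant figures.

3627 rabbits

A = (K − N₀)/N₀ = (15130 − 353)/353 = 41.861.
N(t) = K/(1 + A·e^(−rt)) = 15130/(1 + 41.861×e^(−0.43×6)).
e^(−2.58) = 0.075774; denominator = 1 + 41.861×0.075774 = 4.172.
N = 15130/4.172 = 3626.57.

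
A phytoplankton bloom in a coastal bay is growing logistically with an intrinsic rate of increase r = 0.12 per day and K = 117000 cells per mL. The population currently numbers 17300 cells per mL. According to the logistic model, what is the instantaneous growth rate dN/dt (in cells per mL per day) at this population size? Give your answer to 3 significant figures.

dN/dt = rN(1 − N/K) = 0.12 × 17300 × (1 − 17300/117000).
1 − 17300/117000 = 0.85214; dN/dt = 0.12 × 17300 × 0.85214 = 1769.

1770 cells per mL per day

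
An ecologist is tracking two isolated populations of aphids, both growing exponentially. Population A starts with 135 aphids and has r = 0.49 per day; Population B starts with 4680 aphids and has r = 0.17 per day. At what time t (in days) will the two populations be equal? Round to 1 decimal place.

Set 135·e^(0.49t) = 4680·e^(0.17t).
e^((0.49 − 0.17)t) = 4680/135 → e^(0.32·t) = 34.667.
0.32·t = ln(34.667) = 3.5458, so t = 3.5458/0.32 = 11.081.

11.1 days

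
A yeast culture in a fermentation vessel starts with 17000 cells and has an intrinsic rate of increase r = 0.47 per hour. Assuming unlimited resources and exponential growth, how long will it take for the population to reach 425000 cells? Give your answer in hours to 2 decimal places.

6.85 hours

Set N₀·e^(rt) = 425000: e^(0.47·t) = 425000/17000 = 25.
0.47·t = ln(25) = 3.2189, so t = 3.2189/0.47 = 6.8487.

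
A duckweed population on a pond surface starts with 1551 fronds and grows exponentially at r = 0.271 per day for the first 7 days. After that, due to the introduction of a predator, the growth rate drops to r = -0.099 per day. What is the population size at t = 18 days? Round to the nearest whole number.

Phase 1: N(7) = 1551·e^(0.271×7) = 1551·e^1.897 = 10338.8.
Phase 2 runs for 18 − 7 = 11 days at r = -0.099.
N(18) = 10338.8·e^(-0.099×11) = 10338.8·e^-1.089 = 3479.54.

3480 fronds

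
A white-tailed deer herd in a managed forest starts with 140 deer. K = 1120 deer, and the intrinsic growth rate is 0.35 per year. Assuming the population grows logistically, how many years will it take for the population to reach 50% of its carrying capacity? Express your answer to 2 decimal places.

A = (K − N₀)/N₀ = (1120 − 140)/140 = 7.
Solve 1120/(1 + 7·e^(−0.35t)) = 560: 1 + 7·e^(−0.35t) = 2, so e^(−0.35t) = 0.142857.
−0.35·t = ln(0.142857) = -1.9459, so t = 1.9459/0.35 = 5.5597.

5.56 years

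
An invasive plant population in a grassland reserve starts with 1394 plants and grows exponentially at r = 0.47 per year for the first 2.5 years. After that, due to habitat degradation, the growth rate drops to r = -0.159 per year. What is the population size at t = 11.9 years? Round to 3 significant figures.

Phase 1: N(2.5) = 1394·e^(0.47×2.5) = 1394·e^1.175 = 4513.97.
Phase 2 runs for 11.9 − 2.5 = 9.4 years at r = -0.159.
N(11.9) = 4513.97·e^(-0.159×9.4) = 4513.97·e^-1.495 = 1012.66.

1010 plants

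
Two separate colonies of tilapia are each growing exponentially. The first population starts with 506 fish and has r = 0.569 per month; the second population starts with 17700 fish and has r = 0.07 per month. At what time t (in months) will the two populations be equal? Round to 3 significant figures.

7.12 months

Set 506·e^(0.569t) = 17700·e^(0.07t).
e^((0.569 − 0.07)t) = 17700/506 → e^(0.499·t) = 34.98.
0.499·t = ln(34.98) = 3.5548, so t = 3.5548/0.499 = 7.1238.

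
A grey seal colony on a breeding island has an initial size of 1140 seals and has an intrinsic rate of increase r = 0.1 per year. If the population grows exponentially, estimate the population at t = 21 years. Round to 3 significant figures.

9310 seals

N(t) = N₀·e^(rt) = 1140 × e^(0.1×21) = 1140 × e^2.1.
e^2.1 ≈ 8.1662, so N ≈ 1140 × 8.1662 = 9309.43.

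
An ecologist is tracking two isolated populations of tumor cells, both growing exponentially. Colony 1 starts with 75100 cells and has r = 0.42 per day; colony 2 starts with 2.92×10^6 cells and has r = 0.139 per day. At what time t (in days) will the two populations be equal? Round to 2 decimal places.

Set 75100·e^(0.42t) = 2.92×10^6·e^(0.139t).
e^((0.42 − 0.139)t) = 2.92×10^6/75100 → e^(0.281·t) = 38.881.
0.281·t = ln(38.881) = 3.6605, so t = 3.6605/0.281 = 13.027.

13.03 days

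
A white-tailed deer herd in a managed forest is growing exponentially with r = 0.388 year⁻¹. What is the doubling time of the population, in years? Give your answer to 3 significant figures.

Doubling time t_d = ln(2)/r = 0.6931/0.388 = 1.7865.

1.79 years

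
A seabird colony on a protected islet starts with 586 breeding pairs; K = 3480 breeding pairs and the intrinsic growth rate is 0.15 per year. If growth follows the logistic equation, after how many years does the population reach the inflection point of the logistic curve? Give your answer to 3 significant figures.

Logistic growth is fastest at N = K/2 = 1740.
A = (K − N₀)/N₀ = 4.9386. Set K/(1 + A·e^(−rt)) = K/2 → A·e^(−rt) = 1.
e^(−0.15t) = 1/4.9386 = 0.202488, so t = ln(4.9386)/0.15 = 1.5971/0.15 = 10.647.

10.6 years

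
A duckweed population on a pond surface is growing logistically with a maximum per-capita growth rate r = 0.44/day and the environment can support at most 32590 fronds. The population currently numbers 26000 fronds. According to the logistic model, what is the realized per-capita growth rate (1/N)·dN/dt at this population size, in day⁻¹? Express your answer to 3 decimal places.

0.089 per day

(1/N)·dN/dt = r(1 − N/K) = 0.44 × (1 − 26000/32590).
= 0.44 × 0.20221 = 0.088972.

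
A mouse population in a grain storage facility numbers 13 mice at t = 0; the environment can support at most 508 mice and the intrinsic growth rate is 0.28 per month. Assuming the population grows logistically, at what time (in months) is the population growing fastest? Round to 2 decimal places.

Logistic growth is fastest at N = K/2 = 254.
A = (K − N₀)/N₀ = 38.077. Set K/(1 + A·e^(−rt)) = K/2 → A·e^(−rt) = 1.
e^(−0.28t) = 1/38.077 = 0.0262626, so t = ln(38.077)/0.28 = 3.6396/0.28 = 12.999.

13.00 months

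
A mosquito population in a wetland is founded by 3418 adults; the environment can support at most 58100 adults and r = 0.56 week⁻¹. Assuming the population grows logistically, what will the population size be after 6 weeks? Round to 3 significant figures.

A = (K − N₀)/N₀ = (58100 − 3418)/3418 = 15.998.
N(t) = K/(1 + A·e^(−rt)) = 58100/(1 + 15.998×e^(−0.56×6)).
e^(−3.36) = 0.034735; denominator = 1 + 15.998×0.034735 = 1.5557.
N = 58100/1.5557 = 37346.5.

37300 adults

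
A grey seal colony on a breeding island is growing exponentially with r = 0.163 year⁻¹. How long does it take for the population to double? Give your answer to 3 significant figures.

4.25 years

Doubling time t_d = ln(2)/r = 0.6931/0.163 = 4.2524.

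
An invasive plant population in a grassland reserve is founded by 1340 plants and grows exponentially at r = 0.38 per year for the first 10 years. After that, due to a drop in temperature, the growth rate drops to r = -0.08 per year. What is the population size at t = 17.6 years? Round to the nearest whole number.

Phase 1: N(10) = 1340·e^(0.38×10) = 1340·e^3.8 = 59899.6.
Phase 2 runs for 17.6 − 10 = 7.6 years at r = -0.08.
N(17.6) = 59899.6·e^(-0.08×7.6) = 59899.6·e^-0.608 = 32611.7.

32612 plants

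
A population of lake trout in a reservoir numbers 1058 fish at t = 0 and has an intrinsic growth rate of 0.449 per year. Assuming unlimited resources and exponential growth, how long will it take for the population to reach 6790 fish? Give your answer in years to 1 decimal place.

Set N₀·e^(rt) = 6790: e^(0.449·t) = 6790/1058 = 6.4178.
0.449·t = ln(6.4178) = 1.8591, so t = 1.8591/0.449 = 4.1405.

4.1 years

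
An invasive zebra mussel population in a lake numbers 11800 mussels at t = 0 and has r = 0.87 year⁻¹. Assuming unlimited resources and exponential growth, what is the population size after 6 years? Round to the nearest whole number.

N(t) = N₀·e^(rt) = 11800 × e^(0.87×6) = 11800 × e^5.22.
e^5.22 ≈ 184.93, so N ≈ 11800 × 184.93 = 2.182223×10^6.

2182223 mussels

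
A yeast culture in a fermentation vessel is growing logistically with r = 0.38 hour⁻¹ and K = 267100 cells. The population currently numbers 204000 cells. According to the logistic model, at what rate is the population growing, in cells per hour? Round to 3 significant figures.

dN/dt = rN(1 − N/K) = 0.38 × 204000 × (1 − 204000/267100).
1 − 204000/267100 = 0.23624; dN/dt = 0.38 × 204000 × 0.23624 = 18313.

18300 cells per hour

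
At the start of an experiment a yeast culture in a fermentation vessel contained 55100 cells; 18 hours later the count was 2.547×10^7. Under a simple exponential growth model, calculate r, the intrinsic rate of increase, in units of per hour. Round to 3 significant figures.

From N(t) = N₀·e^(rt): e^(r·18) = 2.547×10^7/55100 = 462.25.
r·18 = ln(462.25) = 6.1361, so r = 6.1361/18 = 0.34089.

0.341 per hour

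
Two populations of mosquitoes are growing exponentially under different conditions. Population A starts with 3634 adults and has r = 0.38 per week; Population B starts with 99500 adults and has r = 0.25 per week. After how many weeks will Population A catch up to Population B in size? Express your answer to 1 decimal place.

25.5 weeks

Set 3634·e^(0.38t) = 99500·e^(0.25t).
e^((0.38 − 0.25)t) = 99500/3634 → e^(0.13·t) = 27.38.
0.13·t = ln(27.38) = 3.3098, so t = 3.3098/0.13 = 25.46.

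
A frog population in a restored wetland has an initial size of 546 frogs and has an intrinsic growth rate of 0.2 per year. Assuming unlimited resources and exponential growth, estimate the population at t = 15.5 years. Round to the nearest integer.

N(t) = N₀·e^(rt) = 546 × e^(0.2×15.5) = 546 × e^3.1.
e^3.1 ≈ 22.198, so N ≈ 546 × 22.198 = 12120.1.

12120 frogs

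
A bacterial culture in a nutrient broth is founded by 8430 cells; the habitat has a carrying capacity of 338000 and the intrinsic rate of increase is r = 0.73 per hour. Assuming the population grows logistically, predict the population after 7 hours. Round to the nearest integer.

273467 cells

A = (K − N₀)/N₀ = (338000 − 8430)/8430 = 39.095.
N(t) = K/(1 + A·e^(−rt)) = 338000/(1 + 39.095×e^(−0.73×7)).
e^(−5.11) = 0.0060361; denominator = 1 + 39.095×0.0060361 = 1.236.
N = 338000/1.236 = 273467.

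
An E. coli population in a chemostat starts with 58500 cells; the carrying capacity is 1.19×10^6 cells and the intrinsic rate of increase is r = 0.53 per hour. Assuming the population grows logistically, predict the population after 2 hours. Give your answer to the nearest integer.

154523 cells

A = (K − N₀)/N₀ = (1.19×10^6 − 58500)/58500 = 19.342.
N(t) = K/(1 + A·e^(−rt)) = 1.19×10^6/(1 + 19.342×e^(−0.53×2)).
e^(−1.06) = 0.34646; denominator = 1 + 19.342×0.34646 = 7.7011.
N = 1.19×10^6/7.7011 = 154523.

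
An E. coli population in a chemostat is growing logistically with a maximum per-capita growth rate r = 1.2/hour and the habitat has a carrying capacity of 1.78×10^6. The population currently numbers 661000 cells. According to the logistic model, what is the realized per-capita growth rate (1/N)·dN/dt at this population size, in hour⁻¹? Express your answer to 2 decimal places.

(1/N)·dN/dt = r(1 − N/K) = 1.2 × (1 − 661000/1.78×10^6).
= 1.2 × 0.62865 = 0.75438.

0.75 per hour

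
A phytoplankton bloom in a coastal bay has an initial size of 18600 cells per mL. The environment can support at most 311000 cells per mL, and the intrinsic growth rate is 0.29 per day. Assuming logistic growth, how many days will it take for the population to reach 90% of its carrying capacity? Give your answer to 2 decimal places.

A = (K − N₀)/N₀ = (311000 − 18600)/18600 = 15.72.
Solve 311000/(1 + 15.72·e^(−0.29t)) = 279900: 1 + 15.72·e^(−0.29t) = 1.1111, so e^(−0.29t) = 0.00706794.
−0.29·t = ln(0.00706794) = -4.9522, so t = 4.9522/0.29 = 17.077.

17.08 days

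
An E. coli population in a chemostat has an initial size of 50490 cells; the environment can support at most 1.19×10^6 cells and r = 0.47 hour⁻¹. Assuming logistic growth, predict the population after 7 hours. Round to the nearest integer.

A = (K − N₀)/N₀ = (1.19×10^6 − 50490)/50490 = 22.569.
N(t) = K/(1 + A·e^(−rt)) = 1.19×10^6/(1 + 22.569×e^(−0.47×7)).
e^(−3.29) = 0.037254; denominator = 1 + 22.569×0.037254 = 1.8408.
N = 1.19×10^6/1.8408 = 646464.

646464 cells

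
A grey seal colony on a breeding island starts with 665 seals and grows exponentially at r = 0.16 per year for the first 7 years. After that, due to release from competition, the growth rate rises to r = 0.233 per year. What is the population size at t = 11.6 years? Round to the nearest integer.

Phase 1: N(7) = 665·e^(0.16×7) = 665·e^1.12 = 2038.13.
Phase 2 runs for 11.6 − 7 = 4.6 years at r = 0.233.
N(11.6) = 2038.13·e^(0.233×4.6) = 2038.13·e^1.072 = 5952.62.

5953 seals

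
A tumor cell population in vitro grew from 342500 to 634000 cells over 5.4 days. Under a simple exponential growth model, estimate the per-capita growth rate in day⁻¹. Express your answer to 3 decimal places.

0.114 per day

From N(t) = N₀·e^(rt): e^(r·5.4) = 634000/342500 = 1.8511.
r·5.4 = ln(1.8511) = 0.61578, so r = 0.61578/5.4 = 0.11403.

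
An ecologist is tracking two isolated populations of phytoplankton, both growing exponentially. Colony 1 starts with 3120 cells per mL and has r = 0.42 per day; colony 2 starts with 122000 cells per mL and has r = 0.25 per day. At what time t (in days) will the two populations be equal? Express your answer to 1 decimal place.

21.6 days

Set 3120·e^(0.42t) = 122000·e^(0.25t).
e^((0.42 − 0.25)t) = 122000/3120 → e^(0.17·t) = 39.103.
0.17·t = ln(39.103) = 3.6662, so t = 3.6662/0.17 = 21.566.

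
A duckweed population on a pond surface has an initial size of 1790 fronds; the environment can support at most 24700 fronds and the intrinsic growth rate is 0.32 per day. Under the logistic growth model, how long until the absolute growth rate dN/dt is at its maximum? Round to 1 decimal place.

8.0 days

Logistic growth is fastest at N = K/2 = 12350.
A = (K − N₀)/N₀ = 12.799. Set K/(1 + A·e^(−rt)) = K/2 → A·e^(−rt) = 1.
e^(−0.32t) = 1/12.799 = 0.0781318, so t = ln(12.799)/0.32 = 2.5494/0.32 = 7.9667.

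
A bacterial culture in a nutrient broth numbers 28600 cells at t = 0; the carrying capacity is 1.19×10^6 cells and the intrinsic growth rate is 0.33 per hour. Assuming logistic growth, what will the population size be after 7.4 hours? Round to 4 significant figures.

262600 cells

A = (K − N₀)/N₀ = (1.19×10^6 − 28600)/28600 = 40.608.
N(t) = K/(1 + A·e^(−rt)) = 1.19×10^6/(1 + 40.608×e^(−0.33×7.4)).
e^(−2.442) = 0.086987; denominator = 1 + 40.608×0.086987 = 4.5324.
N = 1.19×10^6/4.5324 = 262555.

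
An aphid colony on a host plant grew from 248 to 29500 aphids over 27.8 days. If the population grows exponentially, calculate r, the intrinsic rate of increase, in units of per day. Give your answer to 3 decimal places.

0.172 per day

From N(t) = N₀·e^(rt): e^(r·27.8) = 29500/248 = 118.95.
r·27.8 = ln(118.95) = 4.7787, so r = 4.7787/27.8 = 0.1719.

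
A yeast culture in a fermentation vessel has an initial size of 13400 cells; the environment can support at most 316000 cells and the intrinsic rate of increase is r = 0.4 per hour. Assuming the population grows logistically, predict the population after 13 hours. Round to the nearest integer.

A = (K − N₀)/N₀ = (316000 − 13400)/13400 = 22.582.
N(t) = K/(1 + A·e^(−rt)) = 316000/(1 + 22.582×e^(−0.4×13)).
e^(−5.2) = 0.0055166; denominator = 1 + 22.582×0.0055166 = 1.1246.
N = 316000/1.1246 = 280995.

280995 cells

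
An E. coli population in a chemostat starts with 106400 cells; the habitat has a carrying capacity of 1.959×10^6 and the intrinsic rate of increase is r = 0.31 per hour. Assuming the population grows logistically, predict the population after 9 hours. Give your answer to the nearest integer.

946631 cells

A = (K − N₀)/N₀ = (1.959×10^6 − 106400)/106400 = 17.412.
N(t) = K/(1 + A·e^(−rt)) = 1.959×10^6/(1 + 17.412×e^(−0.31×9)).
e^(−2.79) = 0.061421; denominator = 1 + 17.412×0.061421 = 2.0694.
N = 1.959×10^6/2.0694 = 946631.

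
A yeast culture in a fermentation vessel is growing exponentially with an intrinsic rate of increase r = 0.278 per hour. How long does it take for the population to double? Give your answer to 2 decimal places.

2.49 hours

Doubling time t_d = ln(2)/r = 0.6931/0.278 = 2.4933.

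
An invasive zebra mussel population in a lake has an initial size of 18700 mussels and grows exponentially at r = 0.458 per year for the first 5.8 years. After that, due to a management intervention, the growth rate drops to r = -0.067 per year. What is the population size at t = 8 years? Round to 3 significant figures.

230000 mussels

Phase 1: N(5.8) = 18700·e^(0.458×5.8) = 18700·e^2.656 = 266380.
Phase 2 runs for 8 − 5.8 = 2.2 years at r = -0.067.
N(8) = 266380·e^(-0.067×2.2) = 266380·e^-0.1474 = 229872.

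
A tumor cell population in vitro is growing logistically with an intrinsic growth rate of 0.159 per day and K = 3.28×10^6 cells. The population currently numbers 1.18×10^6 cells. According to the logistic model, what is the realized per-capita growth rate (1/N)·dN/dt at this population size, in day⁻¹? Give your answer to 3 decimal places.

0.102 per day

(1/N)·dN/dt = r(1 − N/K) = 0.159 × (1 − 1.18×10^6/3.28×10^6).
= 0.159 × 0.64024 = 0.1018.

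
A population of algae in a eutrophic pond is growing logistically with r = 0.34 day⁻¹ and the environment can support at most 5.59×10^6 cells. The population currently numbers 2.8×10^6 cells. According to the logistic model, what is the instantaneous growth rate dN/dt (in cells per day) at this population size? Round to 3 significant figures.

475000 cells per day

dN/dt = rN(1 − N/K) = 0.34 × 2.8×10^6 × (1 − 2.8×10^6/5.59×10^6).
1 − 2.8×10^6/5.59×10^6 = 0.49911; dN/dt = 0.34 × 2.8×10^6 × 0.49911 = 4.75148×10^5.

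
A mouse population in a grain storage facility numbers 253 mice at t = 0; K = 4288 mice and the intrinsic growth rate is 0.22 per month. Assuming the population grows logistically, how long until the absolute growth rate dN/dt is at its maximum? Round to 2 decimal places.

12.59 months

Logistic growth is fastest at N = K/2 = 2144.
A = (K − N₀)/N₀ = 15.949. Set K/(1 + A·e^(−rt)) = K/2 → A·e^(−rt) = 1.
e^(−0.22t) = 1/15.949 = 0.0627014, so t = ln(15.949)/0.22 = 2.7694/0.22 = 12.588.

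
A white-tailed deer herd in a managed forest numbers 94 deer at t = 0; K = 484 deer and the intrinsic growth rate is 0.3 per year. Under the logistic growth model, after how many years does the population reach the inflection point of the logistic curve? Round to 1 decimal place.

Logistic growth is fastest at N = K/2 = 242.
A = (K − N₀)/N₀ = 4.1489. Set K/(1 + A·e^(−rt)) = K/2 → A·e^(−rt) = 1.
e^(−0.3t) = 1/4.1489 = 0.241026, so t = ln(4.1489)/0.3 = 1.4229/0.3 = 4.7428.

4.7 years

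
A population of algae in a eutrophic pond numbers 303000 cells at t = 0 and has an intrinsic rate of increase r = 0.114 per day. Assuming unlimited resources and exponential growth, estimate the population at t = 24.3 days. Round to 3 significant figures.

4840000 cells

N(t) = N₀·e^(rt) = 303000 × e^(0.114×24.3) = 303000 × e^2.77.
e^2.77 ≈ 15.962, so N ≈ 303000 × 15.962 = 4.836433×10^6.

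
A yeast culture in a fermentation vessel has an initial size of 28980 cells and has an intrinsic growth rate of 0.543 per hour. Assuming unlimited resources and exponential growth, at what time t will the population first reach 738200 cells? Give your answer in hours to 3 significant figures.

Set N₀·e^(rt) = 738200: e^(0.543·t) = 738200/28980 = 25.473.
0.543·t = ln(25.473) = 3.2376, so t = 3.2376/0.543 = 5.9624.

5.96 hours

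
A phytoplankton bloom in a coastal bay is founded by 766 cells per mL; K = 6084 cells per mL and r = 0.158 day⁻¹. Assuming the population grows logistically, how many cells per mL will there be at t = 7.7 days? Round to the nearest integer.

A = (K − N₀)/N₀ = (6084 − 766)/766 = 6.9426.
N(t) = K/(1 + A·e^(−rt)) = 6084/(1 + 6.9426×e^(−0.158×7.7)).
e^(−1.217) = 0.29624; denominator = 1 + 6.9426×0.29624 = 3.0566.
N = 6084/3.0566 = 1990.43.

1990 cells per mL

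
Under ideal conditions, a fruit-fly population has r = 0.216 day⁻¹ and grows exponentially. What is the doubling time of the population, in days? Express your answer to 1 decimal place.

Doubling time t_d = ln(2)/r = 0.6931/0.216 = 3.209.

3.2 days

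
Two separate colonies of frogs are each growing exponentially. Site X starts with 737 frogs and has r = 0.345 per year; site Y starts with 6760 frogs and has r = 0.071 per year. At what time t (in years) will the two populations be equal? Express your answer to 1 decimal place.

Set 737·e^(0.345t) = 6760·e^(0.071t).
e^((0.345 − 0.071)t) = 6760/737 → e^(0.274·t) = 9.1723.
0.274·t = ln(9.1723) = 2.2162, so t = 2.2162/0.274 = 8.0883.

8.1 years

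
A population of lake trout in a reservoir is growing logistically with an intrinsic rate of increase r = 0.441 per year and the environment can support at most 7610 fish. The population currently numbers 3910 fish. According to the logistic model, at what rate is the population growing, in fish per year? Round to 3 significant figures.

dN/dt = rN(1 − N/K) = 0.441 × 3910 × (1 − 3910/7610).
1 − 3910/7610 = 0.4862; dN/dt = 0.441 × 3910 × 0.4862 = 838.36.

838 fish per year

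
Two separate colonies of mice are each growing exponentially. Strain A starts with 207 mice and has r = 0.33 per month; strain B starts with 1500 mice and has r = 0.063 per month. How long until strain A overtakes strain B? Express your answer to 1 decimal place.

7.4 months

Set 207·e^(0.33t) = 1500·e^(0.063t).
e^((0.33 − 0.063)t) = 1500/207 → e^(0.267·t) = 7.2464.
0.267·t = ln(7.2464) = 1.9805, so t = 1.9805/0.267 = 7.4176.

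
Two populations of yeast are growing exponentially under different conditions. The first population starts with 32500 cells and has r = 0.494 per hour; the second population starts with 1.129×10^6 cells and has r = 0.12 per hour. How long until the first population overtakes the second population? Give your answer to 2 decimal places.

Set 32500·e^(0.494t) = 1.129×10^6·e^(0.12t).
e^((0.494 − 0.12)t) = 1.129×10^6/32500 → e^(0.374·t) = 34.738.
0.374·t = ln(34.738) = 3.5478, so t = 3.5478/0.374 = 9.4862.

9.49 hours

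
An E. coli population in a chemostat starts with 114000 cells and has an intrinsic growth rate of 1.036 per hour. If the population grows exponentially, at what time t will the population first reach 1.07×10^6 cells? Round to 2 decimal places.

Set N₀·e^(rt) = 1.07×10^6: e^(1.036·t) = 1.07×10^6/114000 = 9.386.
1.036·t = ln(9.386) = 2.2392, so t = 2.2392/1.036 = 2.1614.

2.16 hours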